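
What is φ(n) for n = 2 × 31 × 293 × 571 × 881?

4394016000

φ(9138424466) = 9138424466 · (1 − 1/2) · (1 − 1/31) · (1 − 1/293) · (1 − 1/571) · (1 − 1/881)
       = 9138424466 · 4394016000/9138424466 = 4394016000.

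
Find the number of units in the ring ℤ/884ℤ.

First factor: 884 = 2^2 * 13 * 17.
φ(884) = 884 · (1 − 1/2) · (1 − 1/13) · (1 − 1/17)
       = 884 · 192/442 = 384.

384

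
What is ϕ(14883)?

First factor: 14883 = 3 * 11**2 * 41.
φ(3) = 3 − 1 = 2.
φ(11^2) = 11^2 − 11^1 = 121 − 11 = 110.
φ(41) = 41 − 1 = 40.
Multiply: 2 · 110 · 40 = 8800.

8800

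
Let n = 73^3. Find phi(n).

383688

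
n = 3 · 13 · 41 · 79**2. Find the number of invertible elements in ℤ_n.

φ(3) = 3 − 1 = 2.
φ(13) = 13 − 1 = 12.
φ(41) = 41 − 1 = 40.
φ(79^2) = 79^2 − 79^1 = 6241 − 79 = 6162.
Since φ is multiplicative, φ(9979359) = 2 · 12 · 40 · 6162 = 5915520.

5915520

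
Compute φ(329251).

272160

First factor: 329251 = 13 · 19 · 31 · 43.
φ(13) = 13 − 1 = 12.
φ(19) = 19 − 1 = 18.
φ(31) = 31 − 1 = 30.
φ(43) = 43 − 1 = 42.
φ(329251) = 12 × 18 × 30 × 42 = 272160.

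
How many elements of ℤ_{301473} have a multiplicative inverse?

Factor 301473: 301473 = 3^2 · 19 · 41 · 43.
φ(3^2) = 3^1·(3−1) = 3·2 = 6.
φ(19) = 19 − 1 = 18.
φ(41) = 41 − 1 = 40.
φ(43) = 43 − 1 = 42.
Multiply: 6 · 18 · 40 · 42 = 181440.

181440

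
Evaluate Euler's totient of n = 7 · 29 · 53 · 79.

φ(7) = 7 − 1 = 6.
φ(29) = 29 − 1 = 28.
φ(53) = 53 − 1 = 52.
φ(79) = 79 − 1 = 78.
φ(849961) = 6 × 28 × 52 × 78 = 681408.

681408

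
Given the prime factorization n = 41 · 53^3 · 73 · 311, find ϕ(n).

130409510400

φ(138578135771) = 138578135771 · (1 − 1/41) · (1 − 1/53) · (1 − 1/73) · (1 − 1/311)
       = 138578135771 · 46425600/49333619 = 130409510400.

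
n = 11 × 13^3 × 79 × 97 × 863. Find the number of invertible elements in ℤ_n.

130900423680

φ(11) = 11 − 1 = 10.
φ(13^3) = 13^2·(13−1) = 169·12 = 2028.
φ(79) = 79 − 1 = 78.
φ(97) = 97 − 1 = 96.
φ(863) = 863 − 1 = 862.
Multiply: 10 · 2028 · 78 · 96 · 862 = 130900423680.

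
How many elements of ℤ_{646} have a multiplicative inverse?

288

646 = 2 · 17 · 19.
φ(646) = 646 · (1 − 1/2) · (1 − 1/17) · (1 − 1/19)
       = 646 · 288/646 = 288.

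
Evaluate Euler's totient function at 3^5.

162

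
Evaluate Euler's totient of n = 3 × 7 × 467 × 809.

4518336

φ(7933863) = 7933863 · (1 − 1/3) · (1 − 1/7) · (1 − 1/467) · (1 − 1/809)
       = 7933863 · 4518336/7933863 = 4518336.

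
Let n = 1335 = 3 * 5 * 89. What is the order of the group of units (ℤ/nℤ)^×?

φ(1335) = 1335 · (1 − 1/3) · (1 − 1/5) · (1 − 1/89)
       = 1335 · 704/1335 = 704.

704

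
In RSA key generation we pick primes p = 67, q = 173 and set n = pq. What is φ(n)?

φ(67) = 67 − 1 = 66.
φ(173) = 173 − 1 = 172.
Multiply: 66 · 172 = 11352.

11352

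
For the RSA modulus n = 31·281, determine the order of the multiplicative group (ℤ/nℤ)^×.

φ(8711) = 8711 · (1 − 1/31) · (1 − 1/281)
       = 8711 · 8400/8711 = 8400.

8400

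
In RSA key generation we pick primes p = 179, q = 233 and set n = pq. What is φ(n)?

φ(n) = (p − 1)(q − 1) = (179−1)(233−1) = 178·232 = 41296.

41296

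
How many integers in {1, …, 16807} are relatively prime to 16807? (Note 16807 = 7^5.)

14406

φ(16807) = 16807 · (1 − 1/7)
       = 16807 · 6/7 = 14406.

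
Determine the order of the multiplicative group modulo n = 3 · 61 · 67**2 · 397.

210133440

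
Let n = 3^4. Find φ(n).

φ(81) = 81 · (1 − 1/3)
       = 81 · 2/3 = 54.

54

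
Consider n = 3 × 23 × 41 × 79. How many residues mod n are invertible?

137280

φ(223491) = 223491 · (1 − 1/3) · (1 − 1/23) · (1 − 1/41) · (1 − 1/79)
       = 223491 · 137280/223491 = 137280.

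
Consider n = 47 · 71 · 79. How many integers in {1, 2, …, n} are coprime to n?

φ(263623) = 263623 · (1 − 1/47) · (1 − 1/71) · (1 − 1/79)
       = 263623 · 251160/263623 = 251160.

251160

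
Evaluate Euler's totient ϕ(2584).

Prime factorization: 2584 = 2^3 * 17 * 19.
φ(2^3) = 2^2·(2−1) = 4·1 = 4.
φ(17) = 17 − 1 = 16.
φ(19) = 19 − 1 = 18.
Since φ is multiplicative, φ(2584) = 4 · 16 · 18 = 1152.

1152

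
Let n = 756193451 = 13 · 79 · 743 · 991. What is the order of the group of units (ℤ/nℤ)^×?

687566880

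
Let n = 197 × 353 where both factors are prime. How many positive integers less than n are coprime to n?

68992

φ(69541) = 69541 · (1 − 1/197) · (1 − 1/353)
       = 69541 · 68992/69541 = 68992.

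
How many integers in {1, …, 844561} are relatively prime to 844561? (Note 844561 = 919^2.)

843642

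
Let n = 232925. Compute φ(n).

Factor 232925: 232925 = 5**2 · 7 · 11**3.
φ(5^2) = 5^1·(5−1) = 5·4 = 20.
φ(7) = 7 − 1 = 6.
φ(11^3) = 11^3 − 11^2 = 1331 − 121 = 1210.
Since φ is multiplicative, φ(232925) = 20 · 6 · 1210 = 145200.

145200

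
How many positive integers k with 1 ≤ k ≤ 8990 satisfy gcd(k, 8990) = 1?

First factor: 8990 = 2 · 5 · 29 · 31.
φ(2) = 2 − 1 = 1.
φ(5) = 5 − 1 = 4.
φ(29) = 29 − 1 = 28.
φ(31) = 31 − 1 = 30.
φ(8990) = 1 × 4 × 28 × 30 = 3360.

3360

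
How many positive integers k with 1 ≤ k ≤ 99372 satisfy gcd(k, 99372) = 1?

26208

99372 = 2^2 · 3 · 7^2 · 13^2.
φ(99372) = 99372 · (1 − 1/2) · (1 − 1/3) · (1 − 1/7) · (1 − 1/13)
       = 99372 · 144/546 = 26208.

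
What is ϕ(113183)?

85536

First factor: 113183 = 7 · 19 · 23 · 37.
φ(7) = 7 − 1 = 6.
φ(19) = 19 − 1 = 18.
φ(23) = 23 − 1 = 22.
φ(37) = 37 − 1 = 36.
φ(113183) = 6 × 18 × 22 × 36 = 85536.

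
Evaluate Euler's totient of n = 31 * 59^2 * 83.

φ(8956613) = 8956613 · (1 − 1/31) · (1 − 1/59) · (1 − 1/83)
       = 8956613 · 142680/151807 = 8418120.

8418120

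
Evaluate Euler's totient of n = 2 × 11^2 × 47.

φ(2) = 2 − 1 = 1.
φ(11^2) = 11^2 − 11^1 = 121 − 11 = 110.
φ(47) = 47 − 1 = 46.
φ(11374) = 1 × 110 × 46 = 5060.

5060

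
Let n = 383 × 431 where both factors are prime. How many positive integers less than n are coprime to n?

φ(n) = (p − 1)(q − 1) = (383−1)(431−1) = 382·430 = 164260.

164260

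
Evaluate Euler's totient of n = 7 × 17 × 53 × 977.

4872192

φ(7) = 7 − 1 = 6.
φ(17) = 17 − 1 = 16.
φ(53) = 53 − 1 = 52.
φ(977) = 977 − 1 = 976.
φ(6161939) = 6 × 16 × 52 × 976 = 4872192.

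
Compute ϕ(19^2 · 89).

φ(19^2) = 19^2 − 19^1 = 361 − 19 = 342.
φ(89) = 89 − 1 = 88.
Since φ is multiplicative, φ(32129) = 342 · 88 = 30096.

30096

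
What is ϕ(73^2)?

5256

φ(5329) = 5329 · (1 − 1/73)
       = 5329 · 72/73 = 5256.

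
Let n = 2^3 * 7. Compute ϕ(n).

φ(56) = 56 · (1 − 1/2) · (1 − 1/7)
       = 56 · 6/14 = 24.

24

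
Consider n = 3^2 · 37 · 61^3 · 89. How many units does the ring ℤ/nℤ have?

4243726080

φ(3^2) = 3^2 − 3^1 = 9 − 3 = 6.
φ(37) = 37 − 1 = 36.
φ(61^3) = 61^3 − 61^2 = 226981 − 3721 = 223260.
φ(89) = 89 − 1 = 88.
Since φ is multiplicative, φ(6727035897) = 6 · 36 · 223260 · 88 = 4243726080.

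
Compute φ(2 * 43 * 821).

34440

φ(70606) = 70606 · (1 − 1/2) · (1 − 1/43) · (1 − 1/821)
       = 70606 · 34440/70606 = 34440.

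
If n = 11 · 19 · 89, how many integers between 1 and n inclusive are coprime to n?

φ(18601) = 18601 · (1 − 1/11) · (1 − 1/19) · (1 − 1/89)
       = 18601 · 15840/18601 = 15840.

15840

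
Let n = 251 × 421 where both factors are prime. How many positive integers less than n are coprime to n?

For distinct primes, φ(pq) = (p−1)(q−1) = 250 × 420 = 105000.

105000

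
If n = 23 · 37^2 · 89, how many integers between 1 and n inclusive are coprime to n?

φ(2802343) = 2802343 · (1 − 1/23) · (1 − 1/37) · (1 − 1/89)
       = 2802343 · 69696/75739 = 2578752.

2578752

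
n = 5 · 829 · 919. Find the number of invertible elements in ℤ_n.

φ(5) = 5 − 1 = 4.
φ(829) = 829 − 1 = 828.
φ(919) = 919 − 1 = 918.
φ(3809255) = 4 × 828 × 918 = 3040416.

3040416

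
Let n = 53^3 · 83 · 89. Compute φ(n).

φ(53^3) = 53^2·(53−1) = 2809·52 = 146068.
φ(83) = 83 − 1 = 82.
φ(89) = 89 − 1 = 88.
Multiply: 146068 · 82 · 88 = 1054026688.

1054026688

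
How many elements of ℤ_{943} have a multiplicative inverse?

Factor 943: 943 = 23 * 41.
φ(23) = 23 − 1 = 22.
φ(41) = 41 − 1 = 40.
Since φ is multiplicative, φ(943) = 22 · 40 = 880.

880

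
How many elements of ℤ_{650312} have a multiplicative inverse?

First factor: 650312 = 2^3 · 13^3 · 37.
φ(2^3) = 2^2·(2−1) = 4·1 = 4.
φ(13^3) = 13^3 − 13^2 = 2197 − 169 = 2028.
φ(37) = 37 − 1 = 36.
Multiply: 4 · 2028 · 36 = 292032.

292032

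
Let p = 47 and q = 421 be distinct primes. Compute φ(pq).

19320

φ(pq) = (p−1)(q−1) = 46 · 420 = 19320.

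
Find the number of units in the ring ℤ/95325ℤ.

95325 = 3 × 5**2 × 31 × 41.
φ(3) = 3 − 1 = 2.
φ(5^2) = 5^1·(5−1) = 5·4 = 20.
φ(31) = 31 − 1 = 30.
φ(41) = 41 − 1 = 40.
Multiply: 2 · 20 · 30 · 40 = 48000.

48000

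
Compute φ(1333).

Factor 1333: 1333 = 31 · 43.
φ(31) = 31 − 1 = 30.
φ(43) = 43 − 1 = 42.
Multiply: 30 · 42 = 1260.

1260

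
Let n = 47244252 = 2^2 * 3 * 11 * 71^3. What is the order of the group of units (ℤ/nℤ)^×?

14114800

φ(2^2) = 2^1·(2−1) = 2·1 = 2.
φ(3) = 3 − 1 = 2.
φ(11) = 11 − 1 = 10.
φ(71^3) = 71^2·(71−1) = 5041·70 = 352870.
Multiply: 2 · 2 · 10 · 352870 = 14114800.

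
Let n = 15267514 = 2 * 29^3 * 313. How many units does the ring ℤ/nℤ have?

7346976

φ(2) = 2 − 1 = 1.
φ(29^3) = 29^3 − 29^2 = 24389 − 841 = 23548.
φ(313) = 313 − 1 = 312.
Multiply: 1 · 23548 · 312 = 7346976.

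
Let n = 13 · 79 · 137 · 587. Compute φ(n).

74595456

φ(82590313) = 82590313 · (1 − 1/13) · (1 − 1/79) · (1 − 1/137) · (1 − 1/587)
       = 82590313 · 74595456/82590313 = 74595456.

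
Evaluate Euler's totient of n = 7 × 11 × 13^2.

φ(13013) = 13013 · (1 − 1/7) · (1 − 1/11) · (1 − 1/13)
       = 13013 · 720/1001 = 9360.

9360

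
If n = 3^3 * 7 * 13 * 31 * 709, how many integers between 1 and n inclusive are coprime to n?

φ(54002403) = 54002403 · (1 − 1/3) · (1 − 1/7) · (1 − 1/13) · (1 − 1/31) · (1 − 1/709)
       = 54002403 · 3058560/6000267 = 27527040.

27527040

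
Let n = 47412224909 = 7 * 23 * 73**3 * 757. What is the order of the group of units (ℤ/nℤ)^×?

38288992896

φ(7) = 7 − 1 = 6.
φ(23) = 23 − 1 = 22.
φ(73^3) = 73^3 − 73^2 = 389017 − 5329 = 383688.
φ(757) = 757 − 1 = 756.
φ(47412224909) = 6 × 22 × 383688 × 756 = 38288992896.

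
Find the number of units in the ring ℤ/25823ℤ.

20160

First factor: 25823 = 7**2 · 17 · 31.
φ(25823) = 25823 · (1 − 1/7) · (1 − 1/17) · (1 − 1/31)
       = 25823 · 2880/3689 = 20160.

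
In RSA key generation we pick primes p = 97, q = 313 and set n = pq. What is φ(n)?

29952

φ(97) = 97 − 1 = 96.
φ(313) = 313 − 1 = 312.
Multiply: 96 · 312 = 29952.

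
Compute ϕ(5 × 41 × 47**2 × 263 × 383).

34621057280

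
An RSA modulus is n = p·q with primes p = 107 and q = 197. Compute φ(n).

φ(n) = (p − 1)(q − 1) = (107−1)(197−1) = 106·196 = 20776.

20776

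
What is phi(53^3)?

146068

φ(148877) = 148877 · (1 − 1/53)
       = 148877 · 52/53 = 146068.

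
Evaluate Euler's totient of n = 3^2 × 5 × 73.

1728

φ(3^2) = 3^2 − 3^1 = 9 − 3 = 6.
φ(5) = 5 − 1 = 4.
φ(73) = 73 − 1 = 72.
φ(3285) = 6 × 4 × 72 = 1728.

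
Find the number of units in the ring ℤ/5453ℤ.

First factor: 5453 = 7 · 19 · 41.
φ(5453) = 5453 · (1 − 1/7) · (1 − 1/19) · (1 − 1/41)
       = 5453 · 4320/5453 = 4320.

4320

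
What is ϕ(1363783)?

Factor 1363783: 1363783 = 29 · 31 · 37 · 41.
φ(29) = 29 − 1 = 28.
φ(31) = 31 − 1 = 30.
φ(37) = 37 − 1 = 36.
φ(41) = 41 − 1 = 40.
Since φ is multiplicative, φ(1363783) = 28 · 30 · 36 · 40 = 1209600.

1209600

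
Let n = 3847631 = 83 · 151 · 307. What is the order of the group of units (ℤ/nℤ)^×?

3763800

φ(83) = 83 − 1 = 82.
φ(151) = 151 − 1 = 150.
φ(307) = 307 − 1 = 306.
Multiply: 82 · 150 · 306 = 3763800.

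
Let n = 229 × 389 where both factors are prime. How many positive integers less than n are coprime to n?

88464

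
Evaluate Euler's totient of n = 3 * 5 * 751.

φ(11265) = 11265 · (1 − 1/3) · (1 − 1/5) · (1 − 1/751)
       = 11265 · 6000/11265 = 6000.

6000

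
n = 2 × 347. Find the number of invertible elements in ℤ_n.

346

φ(694) = 694 · (1 − 1/2) · (1 − 1/347)
       = 694 · 346/694 = 346.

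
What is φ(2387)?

Prime factorization: 2387 = 7 × 11 × 31.
φ(7) = 7 − 1 = 6.
φ(11) = 11 − 1 = 10.
φ(31) = 31 − 1 = 30.
Multiply: 6 · 10 · 30 = 1800.

1800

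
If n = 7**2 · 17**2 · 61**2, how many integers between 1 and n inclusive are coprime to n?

41811840

φ(7^2) = 7^2 − 7^1 = 49 − 7 = 42.
φ(17^2) = 17^2 − 17^1 = 289 − 17 = 272.
φ(61^2) = 61^2 − 61^1 = 3721 − 61 = 3660.
φ(52693081) = 42 × 272 × 3660 = 41811840.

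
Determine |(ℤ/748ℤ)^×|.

Factor 748: 748 = 2**2 * 11 * 17.
φ(748) = 748 · (1 − 1/2) · (1 − 1/11) · (1 − 1/17)
       = 748 · 160/374 = 320.

320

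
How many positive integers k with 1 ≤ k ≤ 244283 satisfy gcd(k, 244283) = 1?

199584

Factor 244283: 244283 = 13 · 19 · 23 · 43.
φ(13) = 13 − 1 = 12.
φ(19) = 19 − 1 = 18.
φ(23) = 23 − 1 = 22.
φ(43) = 43 − 1 = 42.
Since φ is multiplicative, φ(244283) = 12 · 18 · 22 · 42 = 199584.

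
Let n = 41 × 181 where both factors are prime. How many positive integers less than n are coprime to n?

7200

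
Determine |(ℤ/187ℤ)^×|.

Factor 187: 187 = 11 · 17.
φ(187) = 187 · (1 − 1/11) · (1 − 1/17)
       = 187 · 160/187 = 160.

160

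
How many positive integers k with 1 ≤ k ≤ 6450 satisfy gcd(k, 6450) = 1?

1680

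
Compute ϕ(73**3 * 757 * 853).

247138045056

φ(251196446257) = 251196446257 · (1 − 1/73) · (1 − 1/757) · (1 − 1/853)
       = 251196446257 · 46376064/47137633 = 247138045056.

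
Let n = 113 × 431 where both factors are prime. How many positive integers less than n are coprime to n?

48160

φ(48703) = 48703 · (1 − 1/113) · (1 − 1/431)
       = 48703 · 48160/48703 = 48160.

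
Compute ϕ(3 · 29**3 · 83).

3861872

φ(6072861) = 6072861 · (1 − 1/3) · (1 − 1/29) · (1 − 1/83)
       = 6072861 · 4592/7221 = 3861872.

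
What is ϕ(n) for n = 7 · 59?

φ(7) = 7 − 1 = 6.
φ(59) = 59 − 1 = 58.
Multiply: 6 · 58 = 348.

348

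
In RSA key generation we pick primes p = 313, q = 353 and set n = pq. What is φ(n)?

For distinct primes, φ(pq) = (p−1)(q−1) = 312 × 352 = 109824.

109824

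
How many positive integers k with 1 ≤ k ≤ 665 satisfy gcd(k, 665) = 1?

432

First factor: 665 = 5 · 7 · 19.
φ(5) = 5 − 1 = 4.
φ(7) = 7 − 1 = 6.
φ(19) = 19 − 1 = 18.
φ(665) = 4 × 6 × 18 = 432.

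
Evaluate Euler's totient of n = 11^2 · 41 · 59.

φ(11^2) = 11^1·(11−1) = 11·10 = 110.
φ(41) = 41 − 1 = 40.
φ(59) = 59 − 1 = 58.
Since φ is multiplicative, φ(292699) = 110 · 40 · 58 = 255200.

255200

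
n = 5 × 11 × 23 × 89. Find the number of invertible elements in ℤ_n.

77440

φ(112585) = 112585 · (1 − 1/5) · (1 − 1/11) · (1 − 1/23) · (1 − 1/89)
       = 112585 · 77440/112585 = 77440.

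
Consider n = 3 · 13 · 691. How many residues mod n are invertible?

16560

φ(26949) = 26949 · (1 − 1/3) · (1 − 1/13) · (1 − 1/691)
       = 26949 · 16560/26949 = 16560.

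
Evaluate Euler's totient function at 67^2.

φ(67^2) = 67^2 − 67^1 = 4489 − 67 = 4422.

4422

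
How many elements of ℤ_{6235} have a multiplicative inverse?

4704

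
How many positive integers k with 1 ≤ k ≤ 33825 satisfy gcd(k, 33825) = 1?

First factor: 33825 = 3 × 5**2 × 11 × 41.
φ(33825) = 33825 · (1 − 1/3) · (1 − 1/5) · (1 − 1/11) · (1 − 1/41)
       = 33825 · 3200/6765 = 16000.

16000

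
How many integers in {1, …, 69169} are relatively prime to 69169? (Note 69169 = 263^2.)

φ(69169) = 69169 · (1 − 1/263)
       = 69169 · 262/263 = 68906.

68906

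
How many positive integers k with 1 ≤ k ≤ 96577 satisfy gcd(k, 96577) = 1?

96577 = 13 × 17 × 19 × 23.
φ(13) = 13 − 1 = 12.
φ(17) = 17 − 1 = 16.
φ(19) = 19 − 1 = 18.
φ(23) = 23 − 1 = 22.
φ(96577) = 12 × 16 × 18 × 22 = 76032.

76032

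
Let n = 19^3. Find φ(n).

6498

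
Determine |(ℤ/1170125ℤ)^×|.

1170125 = 5^3 · 11 · 23 · 37.
φ(5^3) = 5^3 − 5^2 = 125 − 25 = 100.
φ(11) = 11 − 1 = 10.
φ(23) = 23 − 1 = 22.
φ(37) = 37 − 1 = 36.
φ(1170125) = 100 × 10 × 22 × 36 = 792000.

792000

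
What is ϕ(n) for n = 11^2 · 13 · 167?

φ(11^2) = 11^1·(11−1) = 11·10 = 110.
φ(13) = 13 − 1 = 12.
φ(167) = 167 − 1 = 166.
Since φ is multiplicative, φ(262691) = 110 · 12 · 166 = 219120.

219120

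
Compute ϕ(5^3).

100

φ(5^3) = 5^3 − 5^2 = 125 − 25 = 100.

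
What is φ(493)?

448

493 = 17 · 29.
φ(17) = 17 − 1 = 16.
φ(29) = 29 − 1 = 28.
Multiply: 16 · 28 = 448.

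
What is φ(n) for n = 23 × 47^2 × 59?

2758712

φ(2997613) = 2997613 · (1 − 1/23) · (1 − 1/47) · (1 − 1/59)
       = 2997613 · 58696/63779 = 2758712.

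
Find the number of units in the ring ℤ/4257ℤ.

4257 = 3^2 * 11 * 43.
φ(3^2) = 3^2 − 3^1 = 9 − 3 = 6.
φ(11) = 11 − 1 = 10.
φ(43) = 43 − 1 = 42.
Multiply: 6 · 10 · 42 = 2520.

2520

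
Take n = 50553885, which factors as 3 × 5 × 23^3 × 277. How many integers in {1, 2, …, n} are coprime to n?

25696704

φ(50553885) = 50553885 · (1 − 1/3) · (1 − 1/5) · (1 − 1/23) · (1 − 1/277)
       = 50553885 · 48576/95565 = 25696704.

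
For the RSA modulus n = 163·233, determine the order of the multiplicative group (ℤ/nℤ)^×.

φ(pq) = (p−1)(q−1) = 162 · 232 = 37584.

37584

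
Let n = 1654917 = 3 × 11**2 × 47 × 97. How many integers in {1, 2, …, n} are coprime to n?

971520

φ(1654917) = 1654917 · (1 − 1/3) · (1 − 1/11) · (1 − 1/47) · (1 − 1/97)
       = 1654917 · 88320/150447 = 971520.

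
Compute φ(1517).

1440

Factor 1517: 1517 = 37 · 41.
φ(37) = 37 − 1 = 36.
φ(41) = 41 − 1 = 40.
Multiply: 36 · 40 = 1440.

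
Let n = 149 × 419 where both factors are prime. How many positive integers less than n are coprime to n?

φ(pq) = (p−1)(q−1) = 148 · 418 = 61864.

61864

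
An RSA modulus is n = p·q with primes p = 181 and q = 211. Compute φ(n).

φ(pq) = (p−1)(q−1) = 180 · 210 = 37800.

37800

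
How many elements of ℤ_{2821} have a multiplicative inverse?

2160

Factor 2821: 2821 = 7 * 13 * 31.
φ(2821) = 2821 · (1 − 1/7) · (1 − 1/13) · (1 − 1/31)
       = 2821 · 2160/2821 = 2160.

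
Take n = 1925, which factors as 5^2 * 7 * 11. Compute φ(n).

φ(1925) = 1925 · (1 − 1/5) · (1 − 1/7) · (1 − 1/11)
       = 1925 · 240/385 = 1200.

1200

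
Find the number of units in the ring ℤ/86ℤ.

42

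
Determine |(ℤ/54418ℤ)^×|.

Factor 54418: 54418 = 2 · 7 · 13^2 · 23.
φ(54418) = 54418 · (1 − 1/2) · (1 − 1/7) · (1 − 1/13) · (1 − 1/23)
       = 54418 · 1584/4186 = 20592.

20592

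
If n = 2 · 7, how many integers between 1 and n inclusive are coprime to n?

φ(14) = 14 · (1 − 1/2) · (1 − 1/7)
       = 14 · 6/14 = 6.

6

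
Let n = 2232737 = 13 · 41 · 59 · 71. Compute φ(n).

1948800

φ(2232737) = 2232737 · (1 − 1/13) · (1 − 1/41) · (1 − 1/59) · (1 − 1/71)
       = 2232737 · 1948800/2232737 = 1948800.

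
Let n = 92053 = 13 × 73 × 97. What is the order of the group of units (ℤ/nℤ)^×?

φ(13) = 13 − 1 = 12.
φ(73) = 73 − 1 = 72.
φ(97) = 97 − 1 = 96.
φ(92053) = 12 × 72 × 96 = 82944.

82944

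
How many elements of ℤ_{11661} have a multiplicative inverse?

Prime factorization: 11661 = 3 · 13^2 · 23.
φ(3) = 3 − 1 = 2.
φ(13^2) = 13^1·(13−1) = 13·12 = 156.
φ(23) = 23 − 1 = 22.
Since φ is multiplicative, φ(11661) = 2 · 156 · 22 = 6864.

6864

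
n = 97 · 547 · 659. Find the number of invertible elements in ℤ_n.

φ(34965881) = 34965881 · (1 − 1/97) · (1 − 1/547) · (1 − 1/659)
       = 34965881 · 34489728/34965881 = 34489728.

34489728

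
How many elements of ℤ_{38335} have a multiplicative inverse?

25600

Prime factorization: 38335 = 5 · 11 · 17 · 41.
φ(38335) = 38335 · (1 − 1/5) · (1 − 1/11) · (1 − 1/17) · (1 − 1/41)
       = 38335 · 25600/38335 = 25600.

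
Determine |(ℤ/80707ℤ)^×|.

67760

Prime factorization: 80707 = 11^2 × 23 × 29.
φ(11^2) = 11^1·(11−1) = 11·10 = 110.
φ(23) = 23 − 1 = 22.
φ(29) = 29 − 1 = 28.
Since φ is multiplicative, φ(80707) = 110 · 22 · 28 = 67760.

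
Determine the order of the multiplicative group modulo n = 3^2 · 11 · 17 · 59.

φ(99297) = 99297 · (1 − 1/3) · (1 − 1/11) · (1 − 1/17) · (1 − 1/59)
       = 99297 · 18560/33099 = 55680.

55680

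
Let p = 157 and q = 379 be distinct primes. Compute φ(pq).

φ(n) = (p − 1)(q − 1) = (157−1)(379−1) = 156·378 = 58968.

58968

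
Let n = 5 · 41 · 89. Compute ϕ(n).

14080

φ(5) = 5 − 1 = 4.
φ(41) = 41 − 1 = 40.
φ(89) = 89 − 1 = 88.
Since φ is multiplicative, φ(18245) = 4 · 40 · 88 = 14080.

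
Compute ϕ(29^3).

φ(24389) = 24389 · (1 − 1/29)
       = 24389 · 28/29 = 23548.

23548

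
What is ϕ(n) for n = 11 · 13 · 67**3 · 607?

21545045280

φ(26106529163) = 26106529163 · (1 − 1/11) · (1 − 1/13) · (1 − 1/67) · (1 − 1/607)
       = 26106529163 · 4799520/5815667 = 21545045280.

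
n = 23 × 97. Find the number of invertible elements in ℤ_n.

2112

φ(23) = 23 − 1 = 22.
φ(97) = 97 − 1 = 96.
Since φ is multiplicative, φ(2231) = 22 · 96 = 2112.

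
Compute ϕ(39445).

25872

Prime factorization: 39445 = 5 * 7^3 * 23.
φ(39445) = 39445 · (1 − 1/5) · (1 − 1/7) · (1 − 1/23)
       = 39445 · 528/805 = 25872.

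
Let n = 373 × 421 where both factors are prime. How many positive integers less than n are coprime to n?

φ(n) = (p − 1)(q − 1) = (373−1)(421−1) = 372·420 = 156240.

156240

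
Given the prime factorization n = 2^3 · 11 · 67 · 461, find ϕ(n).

φ(2718056) = 2718056 · (1 − 1/2) · (1 − 1/11) · (1 − 1/67) · (1 − 1/461)
       = 2718056 · 303600/679514 = 1214400.

1214400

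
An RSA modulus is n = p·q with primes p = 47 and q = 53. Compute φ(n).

2392

φ(47) = 47 − 1 = 46.
φ(53) = 53 − 1 = 52.
φ(2491) = 46 × 52 = 2392.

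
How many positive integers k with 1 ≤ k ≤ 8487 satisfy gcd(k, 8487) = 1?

5280

Factor 8487: 8487 = 3**2 · 23 · 41.
φ(8487) = 8487 · (1 − 1/3) · (1 − 1/23) · (1 − 1/41)
       = 8487 · 1760/2829 = 5280.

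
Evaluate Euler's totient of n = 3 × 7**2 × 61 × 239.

1199520

φ(2143113) = 2143113 · (1 − 1/3) · (1 − 1/7) · (1 − 1/61) · (1 − 1/239)
       = 2143113 · 171360/306159 = 1199520.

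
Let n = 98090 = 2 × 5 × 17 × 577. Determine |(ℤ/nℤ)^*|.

φ(98090) = 98090 · (1 − 1/2) · (1 − 1/5) · (1 − 1/17) · (1 − 1/577)
       = 98090 · 36864/98090 = 36864.

36864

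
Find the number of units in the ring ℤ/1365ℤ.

576

1365 = 3 · 5 · 7 · 13.
φ(1365) = 1365 · (1 − 1/3) · (1 − 1/5) · (1 − 1/7) · (1 − 1/13)
       = 1365 · 576/1365 = 576.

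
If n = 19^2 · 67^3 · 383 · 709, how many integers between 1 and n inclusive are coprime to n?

27404145682848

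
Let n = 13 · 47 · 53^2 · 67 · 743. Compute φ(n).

74501691264

φ(13) = 13 − 1 = 12.
φ(47) = 47 − 1 = 46.
φ(53^2) = 53^2 − 53^1 = 2809 − 53 = 2756.
φ(67) = 67 − 1 = 66.
φ(743) = 743 − 1 = 742.
Since φ is multiplicative, φ(85439080519) = 12 · 46 · 2756 · 66 · 742 = 74501691264.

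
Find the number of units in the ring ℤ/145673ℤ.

115200

145673 = 11 · 17 · 19 · 41.
φ(145673) = 145673 · (1 − 1/11) · (1 − 1/17) · (1 − 1/19) · (1 − 1/41)
       = 145673 · 115200/145673 = 115200.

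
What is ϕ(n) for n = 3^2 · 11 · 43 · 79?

196560

φ(3^2) = 3^1·(3−1) = 3·2 = 6.
φ(11) = 11 − 1 = 10.
φ(43) = 43 − 1 = 42.
φ(79) = 79 − 1 = 78.
φ(336303) = 6 × 10 × 42 × 78 = 196560.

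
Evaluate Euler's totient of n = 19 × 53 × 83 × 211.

16117920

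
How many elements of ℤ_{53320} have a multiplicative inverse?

Factor 53320: 53320 = 2**3 · 5 · 31 · 43.
φ(2^3) = 2^2·(2−1) = 4·1 = 4.
φ(5) = 5 − 1 = 4.
φ(31) = 31 − 1 = 30.
φ(43) = 43 − 1 = 42.
φ(53320) = 4 × 4 × 30 × 42 = 20160.

20160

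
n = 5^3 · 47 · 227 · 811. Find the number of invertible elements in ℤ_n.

842076000

φ(1081569875) = 1081569875 · (1 − 1/5) · (1 − 1/47) · (1 − 1/227) · (1 − 1/811)
       = 1081569875 · 33683040/43262795 = 842076000.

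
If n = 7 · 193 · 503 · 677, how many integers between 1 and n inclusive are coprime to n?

φ(460057381) = 460057381 · (1 − 1/7) · (1 − 1/193) · (1 − 1/503) · (1 − 1/677)
       = 460057381 · 390933504/460057381 = 390933504.

390933504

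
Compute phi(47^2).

2162

φ(2209) = 2209 · (1 − 1/47)
       = 2209 · 46/47 = 2162.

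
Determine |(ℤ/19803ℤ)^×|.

10560

Prime factorization: 19803 = 3 * 7 * 23 * 41.
φ(19803) = 19803 · (1 − 1/3) · (1 − 1/7) · (1 − 1/23) · (1 − 1/41)
       = 19803 · 10560/19803 = 10560.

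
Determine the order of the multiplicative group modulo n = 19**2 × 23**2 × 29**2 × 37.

φ(19^2) = 19^2 − 19^1 = 361 − 19 = 342.
φ(23^2) = 23^1·(23−1) = 23·22 = 506.
φ(29^2) = 29^1·(29−1) = 29·28 = 812.
φ(37) = 37 − 1 = 36.
Since φ is multiplicative, φ(5942382373) = 342 · 506 · 812 · 36 = 5058656064.

5058656064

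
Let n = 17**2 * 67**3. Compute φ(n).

80586528

φ(17^2) = 17^2 − 17^1 = 289 − 17 = 272.
φ(67^3) = 67^2·(67−1) = 4489·66 = 296274.
Since φ is multiplicative, φ(86920507) = 272 · 296274 = 80586528.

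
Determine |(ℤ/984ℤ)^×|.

Factor 984: 984 = 2**3 · 3 · 41.
φ(984) = 984 · (1 − 1/2) · (1 − 1/3) · (1 − 1/41)
       = 984 · 80/246 = 320.

320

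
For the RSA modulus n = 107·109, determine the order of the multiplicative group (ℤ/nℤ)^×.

11448

φ(11663) = 11663 · (1 − 1/107) · (1 − 1/109)
       = 11663 · 11448/11663 = 11448.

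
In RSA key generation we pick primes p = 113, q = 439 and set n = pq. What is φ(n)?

49056

φ(113) = 113 − 1 = 112.
φ(439) = 439 − 1 = 438.
Since φ is multiplicative, φ(49607) = 112 · 438 = 49056.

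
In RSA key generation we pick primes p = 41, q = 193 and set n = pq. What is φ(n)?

7680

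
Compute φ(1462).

Prime factorization: 1462 = 2 · 17 · 43.
φ(1462) = 1462 · (1 − 1/2) · (1 − 1/17) · (1 − 1/43)
       = 1462 · 672/1462 = 672.

672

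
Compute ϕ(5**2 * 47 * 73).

66240

φ(85775) = 85775 · (1 − 1/5) · (1 − 1/47) · (1 − 1/73)
       = 85775 · 13248/17155 = 66240.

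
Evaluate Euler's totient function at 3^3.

φ(27) = 27 · (1 − 1/3)
       = 27 · 2/3 = 18.

18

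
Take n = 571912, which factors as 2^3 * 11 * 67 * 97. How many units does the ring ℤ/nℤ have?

253440

φ(571912) = 571912 · (1 − 1/2) · (1 − 1/11) · (1 − 1/67) · (1 − 1/97)
       = 571912 · 63360/142978 = 253440.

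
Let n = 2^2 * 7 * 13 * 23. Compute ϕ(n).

3168

φ(8372) = 8372 · (1 − 1/2) · (1 − 1/7) · (1 − 1/13) · (1 − 1/23)
       = 8372 · 1584/4186 = 3168.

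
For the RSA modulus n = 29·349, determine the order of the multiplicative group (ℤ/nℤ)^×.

9744

For distinct primes, φ(pq) = (p−1)(q−1) = 28 × 348 = 9744.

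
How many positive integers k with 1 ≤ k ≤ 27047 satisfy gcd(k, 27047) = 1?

First factor: 27047 = 17 * 37 * 43.
φ(27047) = 27047 · (1 − 1/17) · (1 − 1/37) · (1 − 1/43)
       = 27047 · 24192/27047 = 24192.

24192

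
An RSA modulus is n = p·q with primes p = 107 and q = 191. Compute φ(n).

20140

φ(107) = 107 − 1 = 106.
φ(191) = 191 − 1 = 190.
φ(20437) = 106 × 190 = 20140.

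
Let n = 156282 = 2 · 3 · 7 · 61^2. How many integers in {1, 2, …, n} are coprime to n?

φ(2) = 2 − 1 = 1.
φ(3) = 3 − 1 = 2.
φ(7) = 7 − 1 = 6.
φ(61^2) = 61^2 − 61^1 = 3721 − 61 = 3660.
φ(156282) = 1 × 2 × 6 × 3660 = 43920.

43920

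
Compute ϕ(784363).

677376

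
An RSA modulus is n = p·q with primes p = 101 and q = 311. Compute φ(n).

For distinct primes, φ(pq) = (p−1)(q−1) = 100 × 310 = 31000.

31000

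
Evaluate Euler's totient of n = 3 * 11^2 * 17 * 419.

φ(2585649) = 2585649 · (1 − 1/3) · (1 − 1/11) · (1 − 1/17) · (1 − 1/419)
       = 2585649 · 133760/235059 = 1471360.

1471360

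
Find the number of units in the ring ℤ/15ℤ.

8

15 = 3 · 5.
φ(15) = 15 · (1 − 1/3) · (1 − 1/5)
       = 15 · 8/15 = 8.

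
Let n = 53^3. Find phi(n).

146068

φ(148877) = 148877 · (1 − 1/53)
       = 148877 · 52/53 = 146068.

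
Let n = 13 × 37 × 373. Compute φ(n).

φ(179413) = 179413 · (1 − 1/13) · (1 − 1/37) · (1 − 1/373)
       = 179413 · 160704/179413 = 160704.

160704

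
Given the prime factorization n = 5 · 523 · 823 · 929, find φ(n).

φ(5) = 5 − 1 = 4.
φ(523) = 523 − 1 = 522.
φ(823) = 823 − 1 = 822.
φ(929) = 929 − 1 = 928.
Since φ is multiplicative, φ(1999342705) = 4 · 522 · 822 · 928 = 1592759808.

1592759808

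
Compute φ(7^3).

φ(343) = 343 · (1 − 1/7)
       = 343 · 6/7 = 294.

294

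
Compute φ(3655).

3655 = 5 × 17 × 43.
φ(5) = 5 − 1 = 4.
φ(17) = 17 − 1 = 16.
φ(43) = 43 − 1 = 42.
φ(3655) = 4 × 16 × 42 = 2688.

2688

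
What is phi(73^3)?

φ(389017) = 389017 · (1 − 1/73)
       = 389017 · 72/73 = 383688.

383688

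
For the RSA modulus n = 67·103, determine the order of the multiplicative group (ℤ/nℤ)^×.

6732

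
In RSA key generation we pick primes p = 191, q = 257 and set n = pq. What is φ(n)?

48640

For distinct primes, φ(pq) = (p−1)(q−1) = 190 × 256 = 48640.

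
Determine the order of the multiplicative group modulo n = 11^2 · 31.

3300

φ(3751) = 3751 · (1 − 1/11) · (1 − 1/31)
       = 3751 · 300/341 = 3300.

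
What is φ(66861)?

38016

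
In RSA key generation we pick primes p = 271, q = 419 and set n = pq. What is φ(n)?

112860

φ(271) = 271 − 1 = 270.
φ(419) = 419 − 1 = 418.
Multiply: 270 · 418 = 112860.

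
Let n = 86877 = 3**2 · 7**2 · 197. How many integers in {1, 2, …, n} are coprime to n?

49392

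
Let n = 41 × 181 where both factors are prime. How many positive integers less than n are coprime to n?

φ(n) = (p − 1)(q − 1) = (41−1)(181−1) = 40·180 = 7200.

7200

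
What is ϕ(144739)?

144739 = 7 * 23 * 29 * 31.
φ(7) = 7 − 1 = 6.
φ(23) = 23 − 1 = 22.
φ(29) = 29 − 1 = 28.
φ(31) = 31 − 1 = 30.
φ(144739) = 6 × 22 × 28 × 30 = 110880.

110880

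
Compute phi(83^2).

6806

φ(83^2) = 83^2 − 83^1 = 6889 − 83 = 6806.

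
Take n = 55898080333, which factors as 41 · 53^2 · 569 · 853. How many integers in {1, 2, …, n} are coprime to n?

φ(41) = 41 − 1 = 40.
φ(53^2) = 53^1·(53−1) = 53·52 = 2756.
φ(569) = 569 − 1 = 568.
φ(853) = 853 − 1 = 852.
Since φ is multiplicative, φ(55898080333) = 40 · 2756 · 568 · 852 = 53349104640.

53349104640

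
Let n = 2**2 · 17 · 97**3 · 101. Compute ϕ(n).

φ(6268238164) = 6268238164 · (1 − 1/2) · (1 − 1/17) · (1 − 1/97) · (1 − 1/101)
       = 6268238164 · 153600/333098 = 2890444800.

2890444800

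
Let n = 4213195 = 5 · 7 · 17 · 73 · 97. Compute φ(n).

2654208

φ(4213195) = 4213195 · (1 − 1/5) · (1 − 1/7) · (1 − 1/17) · (1 − 1/73) · (1 − 1/97)
       = 4213195 · 2654208/4213195 = 2654208.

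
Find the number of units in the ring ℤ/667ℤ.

616

667 = 23 · 29.
φ(667) = 667 · (1 − 1/23) · (1 − 1/29)
       = 667 · 616/667 = 616.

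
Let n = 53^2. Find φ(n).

2756

φ(53^2) = 53^2 − 53^1 = 2809 − 53 = 2756.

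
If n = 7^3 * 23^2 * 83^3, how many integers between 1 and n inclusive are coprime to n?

φ(103749035789) = 103749035789 · (1 − 1/7) · (1 − 1/23) · (1 − 1/83)
       = 103749035789 · 10824/13363 = 84036486072.

84036486072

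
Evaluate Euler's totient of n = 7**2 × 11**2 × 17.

73920

φ(7^2) = 7^2 − 7^1 = 49 − 7 = 42.
φ(11^2) = 11^1·(11−1) = 11·10 = 110.
φ(17) = 17 − 1 = 16.
Multiply: 42 · 110 · 16 = 73920.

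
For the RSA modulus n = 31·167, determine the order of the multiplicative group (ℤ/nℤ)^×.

φ(5177) = 5177 · (1 − 1/31) · (1 − 1/167)
       = 5177 · 4980/5177 = 4980.

4980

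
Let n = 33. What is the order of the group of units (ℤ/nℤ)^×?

33 = 3 × 11.
φ(33) = 33 · (1 − 1/3) · (1 − 1/11)
       = 33 · 20/33 = 20.

20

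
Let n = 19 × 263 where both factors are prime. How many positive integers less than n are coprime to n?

φ(4997) = 4997 · (1 − 1/19) · (1 − 1/263)
       = 4997 · 4716/4997 = 4716.

4716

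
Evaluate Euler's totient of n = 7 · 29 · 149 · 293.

7260288

φ(8862371) = 8862371 · (1 − 1/7) · (1 − 1/29) · (1 − 1/149) · (1 − 1/293)
       = 8862371 · 7260288/8862371 = 7260288.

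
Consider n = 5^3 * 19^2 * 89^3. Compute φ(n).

φ(31811726125) = 31811726125 · (1 − 1/5) · (1 − 1/19) · (1 − 1/89)
       = 31811726125 · 6336/8455 = 23839041600.

23839041600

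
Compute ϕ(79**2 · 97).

591552

φ(79^2) = 79^2 − 79^1 = 6241 − 79 = 6162.
φ(97) = 97 − 1 = 96.
Since φ is multiplicative, φ(605377) = 6162 · 96 = 591552.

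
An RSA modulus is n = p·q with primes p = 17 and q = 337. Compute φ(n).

5376

φ(17) = 17 − 1 = 16.
φ(337) = 337 − 1 = 336.
Since φ is multiplicative, φ(5729) = 16 · 336 = 5376.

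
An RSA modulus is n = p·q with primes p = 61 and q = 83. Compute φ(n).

4920

φ(61) = 61 − 1 = 60.
φ(83) = 83 − 1 = 82.
φ(5063) = 60 × 82 = 4920.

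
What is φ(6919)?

5760

Factor 6919: 6919 = 11 · 17 · 37.
φ(11) = 11 − 1 = 10.
φ(17) = 17 − 1 = 16.
φ(37) = 37 − 1 = 36.
φ(6919) = 10 × 16 × 36 = 5760.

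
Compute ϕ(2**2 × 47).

92

φ(188) = 188 · (1 − 1/2) · (1 − 1/47)
       = 188 · 46/94 = 92.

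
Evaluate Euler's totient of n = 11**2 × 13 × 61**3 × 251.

73675800000

φ(11^2) = 11^2 − 11^1 = 121 − 11 = 110.
φ(13) = 13 − 1 = 12.
φ(61^3) = 61^2·(61−1) = 3721·60 = 223260.
φ(251) = 251 − 1 = 250.
φ(89617319363) = 110 × 12 × 223260 × 250 = 73675800000.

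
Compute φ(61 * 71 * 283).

φ(61) = 61 − 1 = 60.
φ(71) = 71 − 1 = 70.
φ(283) = 283 − 1 = 282.
Multiply: 60 · 70 · 282 = 1184400.

1184400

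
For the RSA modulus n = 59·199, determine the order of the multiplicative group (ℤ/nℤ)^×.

φ(11741) = 11741 · (1 − 1/59) · (1 − 1/199)
       = 11741 · 11484/11741 = 11484.

11484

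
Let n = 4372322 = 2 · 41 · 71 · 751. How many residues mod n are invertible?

2100000

φ(2) = 2 − 1 = 1.
φ(41) = 41 − 1 = 40.
φ(71) = 71 − 1 = 70.
φ(751) = 751 − 1 = 750.
φ(4372322) = 1 × 40 × 70 × 750 = 2100000.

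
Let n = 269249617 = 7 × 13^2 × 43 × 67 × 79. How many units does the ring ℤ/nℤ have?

202378176

φ(269249617) = 269249617 · (1 − 1/7) · (1 − 1/13) · (1 − 1/43) · (1 − 1/67) · (1 − 1/79)
       = 269249617 · 15567552/20711509 = 202378176.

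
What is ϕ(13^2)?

φ(169) = 169 · (1 − 1/13)
       = 169 · 12/13 = 156.

156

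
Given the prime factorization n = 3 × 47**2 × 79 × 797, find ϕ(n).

φ(3) = 3 − 1 = 2.
φ(47^2) = 47^2 − 47^1 = 2209 − 47 = 2162.
φ(79) = 79 − 1 = 78.
φ(797) = 797 − 1 = 796.
φ(417255801) = 2 × 2162 × 78 × 796 = 268468512.

268468512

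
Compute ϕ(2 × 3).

φ(2) = 2 − 1 = 1.
φ(3) = 3 − 1 = 2.
Multiply: 1 · 2 = 2.

2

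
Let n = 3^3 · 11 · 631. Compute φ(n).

φ(3^3) = 3^2·(3−1) = 9·2 = 18.
φ(11) = 11 − 1 = 10.
φ(631) = 631 − 1 = 630.
Since φ is multiplicative, φ(187407) = 18 · 10 · 630 = 113400.

113400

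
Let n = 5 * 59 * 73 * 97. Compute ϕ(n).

1603584

φ(5) = 5 − 1 = 4.
φ(59) = 59 − 1 = 58.
φ(73) = 73 − 1 = 72.
φ(97) = 97 − 1 = 96.
φ(2088895) = 4 × 58 × 72 × 96 = 1603584.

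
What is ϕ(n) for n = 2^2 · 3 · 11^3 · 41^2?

φ(2^2) = 2^1·(2−1) = 2·1 = 2.
φ(3) = 3 − 1 = 2.
φ(11^3) = 11^2·(11−1) = 121·10 = 1210.
φ(41^2) = 41^2 − 41^1 = 1681 − 41 = 1640.
φ(26848932) = 2 × 2 × 1210 × 1640 = 7937600.

7937600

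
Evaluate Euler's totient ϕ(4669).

3696

Prime factorization: 4669 = 7 · 23 · 29.
φ(4669) = 4669 · (1 − 1/7) · (1 − 1/23) · (1 − 1/29)
       = 4669 · 3696/4669 = 3696.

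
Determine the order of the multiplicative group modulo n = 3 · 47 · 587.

53912

φ(82767) = 82767 · (1 − 1/3) · (1 − 1/47) · (1 − 1/587)
       = 82767 · 53912/82767 = 53912.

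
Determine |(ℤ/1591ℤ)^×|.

1591 = 37 · 43.
φ(37) = 37 − 1 = 36.
φ(43) = 43 − 1 = 42.
Since φ is multiplicative, φ(1591) = 36 · 42 = 1512.

1512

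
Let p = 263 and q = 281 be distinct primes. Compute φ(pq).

73360

φ(n) = (p − 1)(q − 1) = (263−1)(281−1) = 262·280 = 73360.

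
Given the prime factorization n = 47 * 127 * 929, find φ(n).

5378688

φ(5545201) = 5545201 · (1 − 1/47) · (1 − 1/127) · (1 − 1/929)
       = 5545201 · 5378688/5545201 = 5378688.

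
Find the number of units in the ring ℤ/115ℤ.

115 = 5 · 23.
φ(5) = 5 − 1 = 4.
φ(23) = 23 − 1 = 22.
Multiply: 4 · 22 = 88.

88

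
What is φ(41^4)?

2756840

φ(41^4) = 41^3·(41−1) = 68921·40 = 2756840.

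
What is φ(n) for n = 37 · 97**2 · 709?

φ(37) = 37 − 1 = 36.
φ(97^2) = 97^1·(97−1) = 97·96 = 9312.
φ(709) = 709 − 1 = 708.
Since φ is multiplicative, φ(246826297) = 36 · 9312 · 708 = 237344256.

237344256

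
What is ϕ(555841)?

446160

555841 = 11 · 13**3 · 23.
φ(11) = 11 − 1 = 10.
φ(13^3) = 13^2·(13−1) = 169·12 = 2028.
φ(23) = 23 − 1 = 22.
φ(555841) = 10 × 2028 × 22 = 446160.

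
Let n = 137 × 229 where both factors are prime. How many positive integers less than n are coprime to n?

31008

For distinct primes, φ(pq) = (p−1)(q−1) = 136 × 228 = 31008.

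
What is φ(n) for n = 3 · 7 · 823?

φ(3) = 3 − 1 = 2.
φ(7) = 7 − 1 = 6.
φ(823) = 823 − 1 = 822.
φ(17283) = 2 × 6 × 822 = 9864.

9864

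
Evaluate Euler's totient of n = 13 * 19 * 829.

φ(13) = 13 − 1 = 12.
φ(19) = 19 − 1 = 18.
φ(829) = 829 − 1 = 828.
φ(204763) = 12 × 18 × 828 = 178848.

178848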